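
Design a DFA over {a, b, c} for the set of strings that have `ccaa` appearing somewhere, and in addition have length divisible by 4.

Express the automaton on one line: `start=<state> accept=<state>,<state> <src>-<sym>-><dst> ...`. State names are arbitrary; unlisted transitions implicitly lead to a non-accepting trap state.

Run two small machines in parallel and take their product. The first has 5 states tracking whether and how much of `ccaa` has been seen; the second has 4 states tracking the input length modulo 4. A product state is a pair (one from each), accepting exactly when both do.
With 20 states:
          a    b    c  
>  q0     q1   q1   q2 
   q1     q3   q3   q4 
   q2     q3   q3   q5 
   q3     q6   q6   q7 
   q4     q6   q6   q8 
   q5     q9   q6   q8 
   q6     q0   q0  q10 
   q7     q0   q0  q11 
   q8    q12   q0  q11 
   q9    q13   q0  q10 
   q10    q1   q1  q14 
   q11   q15   q1  q14 
   q12   q16   q1   q2 
 * q13   q16  q16  q16 
   q14   q17   q3   q5 
   q15   q18   q3   q4 
   q16   q18  q18  q18 
   q17   q19   q6   q7 
   q18   q19  q19  q19 
   q19   q13  q13  q13 
(> = start, * = accepting)

start=q0 accept=q13 q0-a->q1 q0-b->q1 q0-c->q2 q1-a->q3 q1-b->q3 q1-c->q4 q2-a->q3 q2-b->q3 q2-c->q5 q3-a->q6 q3-b->q6 q3-c->q7 q4-a->q6 q4-b->q6 q4-c->q8 q5-a->q9 q5-b->q6 q5-c->q8 q6-a->q0 q6-b->q0 q6-c->q10 q7-a->q0 q7-b->q0 q7-c->q11 q8-a->q12 q8-b->q0 q8-c->q11 q9-a->q13 q9-b->q0 q9-c->q10 q10-a->q1 q10-b->q1 q10-c->q14 q11-a->q15 q11-b->q1 q11-c->q14 q12-a->q16 q12-b->q1 q12-c->q2 q13-a->q16 q13-b->q16 q13-c->q16 q14-a->q17 q14-b->q3 q14-c->q5 q15-a->q18 q15-b->q3 q15-c->q4 q16-a->q18 q16-b->q18 q16-c->q18 q17-a->q19 q17-b->q6 q17-c->q7 q18-a->q19 q18-b->q19 q18-c->q19 q19-a->q13 q19-b->q13 q19-c->q13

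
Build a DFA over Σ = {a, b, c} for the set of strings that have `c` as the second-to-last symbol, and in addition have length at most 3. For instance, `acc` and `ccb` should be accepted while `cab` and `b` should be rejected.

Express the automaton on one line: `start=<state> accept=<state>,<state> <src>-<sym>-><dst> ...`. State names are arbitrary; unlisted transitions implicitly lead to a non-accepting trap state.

Handle the two conditions separately and then intersect. The first has 13 states tracking the last 2 symbols read; the second has 5 states tracking the input length, saturating at 4. A product state is a pair (one from each), accepting exactly when both do. Equivalent product states are then merged.
        a   b   c  
>  q0   q1  q1  q2 
   q1   q3  q3  q4 
   q2   q5  q5  q6 
   q3   q3  q3  q3 
   q4   q5  q5  q5 
 * q5   q3  q3  q3 
 * q6   q5  q5  q5 
(> = start, * = accepting)

start=q0 accept=q5,q6 q0-a->q1 q0-b->q1 q0-c->q2 q1-a->q3 q1-b->q3 q1-c->q4 q2-a->q5 q2-b->q5 q2-c->q6 q3-a->q3 q3-b->q3 q3-c->q3 q4-a->q5 q4-b->q5 q4-c->q5 q5-a->q3 q5-b->q3 q5-c->q3 q6-a->q5 q6-b->q5 q6-c->q5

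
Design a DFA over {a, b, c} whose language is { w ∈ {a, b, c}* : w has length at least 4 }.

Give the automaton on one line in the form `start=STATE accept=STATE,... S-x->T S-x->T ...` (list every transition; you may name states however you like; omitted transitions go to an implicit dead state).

Count input length up to 5: every symbol moves from q0 toward q5, which means 'more than 4' and absorbs. Accept from {q4, q5}.
With 6 states:
        a   b   c  
>  q0   q1  q1  q1 
   q1   q2  q2  q2 
   q2   q3  q3  q3 
   q3   q4  q4  q4 
 * q4   q5  q5  q5 
 * q5   q5  q5  q5 
(> = start, * = accepting)

start=q0 accept=q4,q5 q0-a->q1 q0-b->q1 q0-c->q1 q1-a->q2 q1-b->q2 q1-c->q2 q2-a->q3 q2-b->q3 q2-c->q3 q3-a->q4 q3-b->q4 q3-c->q4 q4-a->q5 q4-b->q5 q4-c->q5 q5-a->q5 q5-b->q5 q5-c->q5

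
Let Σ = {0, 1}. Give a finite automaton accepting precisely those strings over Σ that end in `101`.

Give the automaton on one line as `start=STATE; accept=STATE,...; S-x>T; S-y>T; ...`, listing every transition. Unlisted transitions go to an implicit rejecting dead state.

Let each state record the length of the longest suffix of the input read so far that is also a prefix of `101`. q1 means the last symbol is `1`; q2 means the last 2 symbols are `10`; q3 means the last 3 symbols are `101`. Accept only at q3, where the string currently ends in `101`.
4 states suffice.
        0   1  
>  q0   q0  q1 
   q1   q2  q1 
   q2   q0  q3 
 * q3   q2  q1 
(> = start, * = accepting)

start=q0; accept=q3; q0-0>q0; q0-1>q1; q1-0>q2; q1-1>q1; q2-0>q0; q2-1>q3; q3-0>q2; q3-1>q1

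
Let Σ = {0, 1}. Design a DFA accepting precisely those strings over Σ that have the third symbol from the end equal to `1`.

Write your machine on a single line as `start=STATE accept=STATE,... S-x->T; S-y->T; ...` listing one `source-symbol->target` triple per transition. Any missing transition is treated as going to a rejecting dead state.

Because acceptance depends on a position counted from the end, the machine has to buffer the most recent 3 symbols. Make each state the string of the last up-to-3 symbols read; on input `x` shift the window left and append `x`. Accept when the buffered window has length 3 and begins with `1`.
With 15 states:
          0    1  
>  q0     q1   q2 
   q1     q3   q4 
   q2     q5   q6 
   q3     q7   q8 
   q4     q9  q10 
   q5    q11  q12 
   q6    q13  q14 
   q7     q7   q8 
   q8     q9  q10 
   q9    q11  q12 
   q10   q13  q14 
 * q11    q7   q8 
 * q12    q9  q10 
 * q13   q11  q12 
 * q14   q13  q14 
(> = start, * = accepting)

start=q0; accept=q11,q12,q13,q14; q0-0->q1; q0-1->q2; q1-0->q3; q1-1->q4; q2-0->q5; q2-1->q6; q3-0->q7; q3-1->q8; q4-0->q9; q4-1->q10; q5-0->q11; q5-1->q12; q6-0->q13; q6-1->q14; q7-0->q7; q7-1->q8; q8-0->q9; q8-1->q10; q9-0->q11; q9-1->q12; q10-0->q13; q10-1->q14; q11-0->q7; q11-1->q8; q12-0->q9; q12-1->q10; q13-0->q11; q13-1->q12; q14-0->q13; q14-1->q14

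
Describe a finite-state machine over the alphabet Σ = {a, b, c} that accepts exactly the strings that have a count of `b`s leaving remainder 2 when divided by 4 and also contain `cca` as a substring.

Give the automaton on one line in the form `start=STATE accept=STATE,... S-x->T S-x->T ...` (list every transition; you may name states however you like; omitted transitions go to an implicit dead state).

start=s0 accept=s14 s0-a->s0 s0-b->s1 s0-c->s2 s1-a->s1 s1-b->s3 s1-c->s4 s2-a->s0 s2-b->s1 s2-c->s5 s3-a->s3 s3-b->s6 s3-c->s7 s4-a->s1 s4-b->s3 s4-c->s8 s5-a->s9 s5-b->s1 s5-c->s5 s6-a->s6 s6-b->s0 s6-c->s10 s7-a->s3 s7-b->s6 s7-c->s11 s8-a->s12 s8-b->s3 s8-c->s8 s9-a->s9 s9-b->s12 s9-c->s9 s10-a->s6 s10-b->s0 s10-c->s13 s11-a->s14 s11-b->s6 s11-c->s11 s12-a->s12 s12-b->s14 s12-c->s12 s13-a->s15 s13-b->s0 s13-c->s13 s14-a->s14 s14-b->s15 s14-c->s14 s15-a->s15 s15-b->s9 s15-c->s15

Handle the two conditions separately and then intersect. One (4 states) tracks the count of `b`s modulo 4; the other (4 states) tracks whether and how much of `cca` has been seen. Each combined state is a pair, one component from each; accept when both components accept.
A 16-state machine:
          a    b    c  
>  s0     s0   s1   s2 
   s1     s1   s3   s4 
   s2     s0   s1   s5 
   s3     s3   s6   s7 
   s4     s1   s3   s8 
   s5     s9   s1   s5 
   s6     s6   s0  s10 
   s7     s3   s6  s11 
   s8    s12   s3   s8 
   s9     s9  s12   s9 
   s10    s6   s0  s13 
   s11   s14   s6  s11 
   s12   s12  s14  s12 
   s13   s15   s0  s13 
 * s14   s14  s15  s14 
   s15   s15   s9  s15 
(> = start, * = accepting)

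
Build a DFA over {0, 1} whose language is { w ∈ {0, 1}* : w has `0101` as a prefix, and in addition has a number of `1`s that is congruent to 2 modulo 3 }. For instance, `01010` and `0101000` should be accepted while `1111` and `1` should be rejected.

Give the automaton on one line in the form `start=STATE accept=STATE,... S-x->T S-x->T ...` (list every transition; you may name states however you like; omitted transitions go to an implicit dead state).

start=q0 accept=q7 q0-0->q1 q0-1->q2 q1-0->q3 q1-1->q4 q2-0->q2 q2-1->q5 q3-0->q3 q3-1->q2 q4-0->q6 q4-1->q5 q5-0->q5 q5-1->q3 q6-0->q2 q6-1->q7 q7-0->q7 q7-1->q8 q8-0->q8 q8-1->q9 q9-0->q9 q9-1->q7

Run two small machines in parallel and take their product. One (6 states) tracks whether the input so far still matches the prefix `0101`; the other (3 states) tracks the count of `1`s modulo 3. Each combined state is a pair, one component from each; accept when both components accept.
With 10 states:
        0   1  
>  q0   q1  q2 
   q1   q3  q4 
   q2   q2  q5 
   q3   q3  q2 
   q4   q6  q5 
   q5   q5  q3 
   q6   q2  q7 
 * q7   q7  q8 
   q8   q8  q9 
   q9   q9  q7 
(> = start, * = accepting)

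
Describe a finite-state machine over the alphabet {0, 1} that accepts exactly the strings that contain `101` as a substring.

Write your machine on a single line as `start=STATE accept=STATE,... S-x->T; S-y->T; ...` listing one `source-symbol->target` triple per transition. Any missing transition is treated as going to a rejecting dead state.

Track how much of `101` has been matched so far: state q0 is no progress, q3 is the absorbing accept state reached once `101` has occurred. Intermediate states record partial matches; on a mismatch, fall back to the longest reusable overlap.
        0   1  
>  q0   q0  q1 
   q1   q2  q1 
   q2   q0  q3 
 * q3   q3  q3 
(> = start, * = accepting)

start=q0; accept=q3; q0-0->q0; q0-1->q1; q1-0->q2; q1-1->q1; q2-0->q0; q2-1->q3; q3-0->q3; q3-1->q3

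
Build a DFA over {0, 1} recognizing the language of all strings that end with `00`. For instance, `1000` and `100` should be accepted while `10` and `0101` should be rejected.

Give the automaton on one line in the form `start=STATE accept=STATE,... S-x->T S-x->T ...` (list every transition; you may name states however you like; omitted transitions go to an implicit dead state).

start=q0 accept=q2 q0-0->q1 q0-1->q0 q1-0->q2 q1-1->q0 q2-0->q2 q2-1->q0

Remember how much of `00` the current input suffix matches. State q0 means no match yet; q1 means the last symbol is `0`; q2 means the last 2 symbols are `00`. Only q2 accepts. On a mismatch, fall back to the longest proper suffix that is still a prefix of `00`.
        0   1  
>  q0   q1  q0 
   q1   q2  q0 
 * q2   q2  q0 
(> = start, * = accepting)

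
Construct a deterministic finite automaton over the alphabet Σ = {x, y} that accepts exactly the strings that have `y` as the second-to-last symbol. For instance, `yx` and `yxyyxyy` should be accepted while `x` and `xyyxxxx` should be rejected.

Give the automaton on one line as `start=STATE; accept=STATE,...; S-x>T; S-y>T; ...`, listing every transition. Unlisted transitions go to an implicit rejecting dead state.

start=A; accept=F,G; A-x>B; A-y>C; B-x>D; B-y>E; C-x>F; C-y>G; D-x>D; D-y>E; E-x>F; E-y>G; F-x>D; F-y>E; G-x>F; G-y>G

Because acceptance depends on a position counted from the end, the machine has to buffer the most recent 2 symbols. Make each state the string of the last up-to-2 symbols read; on input `x` shift the window left and append `x`. Accept when the buffered window has length 2 and begins with `y`.
7 states suffice.
       x  y 
>  A   B  C 
   B   D  E 
   C   F  G 
   D   D  E 
   E   F  G 
 * F   D  E 
 * G   F  G 
(> = start, * = accepting)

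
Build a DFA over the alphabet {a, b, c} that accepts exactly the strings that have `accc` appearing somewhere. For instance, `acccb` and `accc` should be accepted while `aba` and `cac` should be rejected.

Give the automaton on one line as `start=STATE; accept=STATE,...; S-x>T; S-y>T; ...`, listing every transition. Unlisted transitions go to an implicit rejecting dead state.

Track how much of `accc` has been matched so far: state q0 is no progress, q4 is the absorbing accept state reached once `accc` has occurred. Intermediate states record partial matches; on a mismatch, fall back to the longest reusable overlap.
A 5-state machine:
        a   b   c  
>  q0   q1  q0  q0 
   q1   q1  q0  q2 
   q2   q1  q0  q3 
   q3   q1  q0  q4 
 * q4   q4  q4  q4 
(> = start, * = accepting)

start=q0; accept=q4; q0-a>q1; q0-b>q0; q0-c>q0; q1-a>q1; q1-b>q0; q1-c>q2; q2-a>q1; q2-b>q0; q2-c>q3; q3-a>q1; q3-b>q0; q3-c>q4; q4-a>q4; q4-b>q4; q4-c>q4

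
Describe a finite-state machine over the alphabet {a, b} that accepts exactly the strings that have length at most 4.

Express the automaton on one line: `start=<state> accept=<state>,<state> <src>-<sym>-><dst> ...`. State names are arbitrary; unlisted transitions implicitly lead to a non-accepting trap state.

Count input length up to 5: every symbol moves from s0 toward s5, which means 'more than 4' and absorbs. Accept from {s0, s1, s2, s3, s4}.
        a   b  
>* s0   s1  s1 
 * s1   s2  s2 
 * s2   s3  s3 
 * s3   s4  s4 
 * s4   s5  s5 
   s5   s5  s5 
(> = start, * = accepting)

start=s0 accept=s0,s1,s2,s3,s4 s0-a->s1 s0-b->s1 s1-a->s2 s1-b->s2 s2-a->s3 s2-b->s3 s3-a->s4 s3-b->s4 s4-a->s5 s4-b->s5 s5-a->s5 s5-b->s5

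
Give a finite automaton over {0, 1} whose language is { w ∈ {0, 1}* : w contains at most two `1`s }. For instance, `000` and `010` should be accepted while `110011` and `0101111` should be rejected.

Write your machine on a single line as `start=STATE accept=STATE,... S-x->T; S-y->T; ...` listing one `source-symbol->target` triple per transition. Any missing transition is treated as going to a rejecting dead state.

start=q0; accept=q0,q1,q2; q0-0->q0; q0-1->q1; q1-0->q1; q1-1->q2; q2-0->q2; q2-1->q3; q3-0->q3; q3-1->q3

Only the number of `1`s matters, and only up to 3. Make a chain q0 → q1 → q2 → q3 advanced by each `1` (with q3 absorbing); every other symbol self-loops. The accepting set is {q0, q1, q2}.
        0   1  
>* q0   q0  q1 
 * q1   q1  q2 
 * q2   q2  q3 
   q3   q3  q3 
(> = start, * = accepting)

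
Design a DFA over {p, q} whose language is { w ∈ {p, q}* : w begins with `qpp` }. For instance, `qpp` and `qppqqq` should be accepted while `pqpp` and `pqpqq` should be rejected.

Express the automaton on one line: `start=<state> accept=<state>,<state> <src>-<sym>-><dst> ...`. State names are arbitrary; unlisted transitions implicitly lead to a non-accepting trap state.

Check the first 3 symbols one by one: s0 through s2 record how many have matched `qpp` so far; any wrong symbol goes to the dead state s4. After all 3 match we enter the accepting sink s3.
A 5-state machine:
        p   q  
>  s0   s4  s1 
   s1   s2  s4 
   s2   s3  s4 
 * s3   s3  s3 
   s4   s4  s4 
(> = start, * = accepting)

start=s0 accept=s3 s0-p->s4 s0-q->s1 s1-p->s2 s1-q->s4 s2-p->s3 s2-q->s4 s3-p->s3 s3-q->s3 s4-p->s4 s4-q->s4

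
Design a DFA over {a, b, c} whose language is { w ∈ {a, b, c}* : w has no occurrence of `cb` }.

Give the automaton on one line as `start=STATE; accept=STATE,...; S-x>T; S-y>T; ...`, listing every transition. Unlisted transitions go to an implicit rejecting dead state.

This is the complement of 'contains `cb`'. Use the same substring-matching states — S0 through S2 holding how much of `cb` has just been matched — but flip the accepting set: everything except the trap S2 accepts.
3 states suffice.
        a   b   c  
>* S0   S0  S0  S1 
 * S1   S0  S2  S1 
   S2   S2  S2  S2 
(> = start, * = accepting)

start=S0; accept=S0,S1; S0-a>S0; S0-b>S0; S0-c>S1; S1-a>S0; S1-b>S2; S1-c>S1; S2-a>S2; S2-b>S2; S2-c>S2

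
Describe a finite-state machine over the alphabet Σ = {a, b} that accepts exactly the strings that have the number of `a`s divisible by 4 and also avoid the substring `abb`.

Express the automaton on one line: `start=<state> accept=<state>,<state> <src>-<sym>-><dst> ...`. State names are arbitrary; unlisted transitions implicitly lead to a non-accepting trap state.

start=q0 accept=q0,q7,q10 q0-a->q1 q0-b->q0 q1-a->q2 q1-b->q3 q2-a->q4 q2-b->q5 q3-a->q2 q3-b->q6 q4-a->q7 q4-b->q8 q5-a->q4 q5-b->q9 q6-a->q9 q6-b->q6 q7-a->q1 q7-b->q10 q8-a->q7 q8-b->q11 q9-a->q11 q9-b->q9 q10-a->q1 q10-b->q12 q11-a->q12 q11-b->q11 q12-a->q6 q12-b->q12

Run two small machines in parallel and take their product. The first has 4 states tracking the count of `a`s modulo 4; the second has 4 states tracking partial matches of the forbidden pattern `abb`. A product state is a pair (one from each), accepting exactly when both do.
A 13-state machine:
          a    b  
>* q0     q1   q0 
   q1     q2   q3 
   q2     q4   q5 
   q3     q2   q6 
   q4     q7   q8 
   q5     q4   q9 
   q6     q9   q6 
 * q7     q1  q10 
   q8     q7  q11 
   q9    q11   q9 
 * q10    q1  q12 
   q11   q12  q11 
   q12    q6  q12 
(> = start, * = accepting)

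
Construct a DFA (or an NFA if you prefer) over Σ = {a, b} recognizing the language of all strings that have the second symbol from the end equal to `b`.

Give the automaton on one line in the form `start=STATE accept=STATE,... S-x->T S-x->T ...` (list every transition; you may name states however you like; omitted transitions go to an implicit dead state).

start=q0 accept=q5,q6 q0-a->q1 q0-b->q2 q1-a->q3 q1-b->q4 q2-a->q5 q2-b->q6 q3-a->q3 q3-b->q4 q4-a->q5 q4-b->q6 q5-a->q3 q5-b->q4 q6-a->q5 q6-b->q6

A DFA must remember the last 2 symbols (since which symbol is second-to-last isn't known until the input ends). Use one state per possible window of the last ≤2 symbols; accept from those whose window starts with `b`.
A 7-state machine:
        a   b  
>  q0   q1  q2 
   q1   q3  q4 
   q2   q5  q6 
   q3   q3  q4 
   q4   q5  q6 
 * q5   q3  q4 
 * q6   q5  q6 
(> = start, * = accepting)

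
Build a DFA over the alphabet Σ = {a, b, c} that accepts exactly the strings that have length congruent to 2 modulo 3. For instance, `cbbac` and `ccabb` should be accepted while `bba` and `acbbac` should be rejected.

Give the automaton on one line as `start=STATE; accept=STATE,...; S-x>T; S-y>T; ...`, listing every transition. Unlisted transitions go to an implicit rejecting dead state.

Count input length modulo 3: every symbol advances one step around the cycle q0 → q1 → q2 → q0. Accept at q2.
        a   b   c  
>  q0   q1  q1  q1 
   q1   q2  q2  q2 
 * q2   q0  q0  q0 
(> = start, * = accepting)

start=q0; accept=q2; q0-a>q1; q0-b>q1; q0-c>q1; q1-a>q2; q1-b>q2; q1-c>q2; q2-a>q0; q2-b>q0; q2-c>q0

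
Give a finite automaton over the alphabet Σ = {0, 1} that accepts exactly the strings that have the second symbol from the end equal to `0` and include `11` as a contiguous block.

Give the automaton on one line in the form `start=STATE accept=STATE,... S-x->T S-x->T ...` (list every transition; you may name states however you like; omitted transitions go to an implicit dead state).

start=s0 accept=s4,s5 s0-0->s0 s0-1->s1 s1-0->s0 s1-1->s2 s2-0->s3 s2-1->s2 s3-0->s4 s3-1->s5 s4-0->s4 s4-1->s5 s5-0->s3 s5-1->s2

Handle the two conditions separately and then intersect. The first has 7 states tracking the last 2 symbols read; the second has 3 states tracking whether and how much of `11` has been seen. A product state is a pair (one from each), accepting exactly when both do. Equivalent product states are then merged.
A 6-state machine:
        0   1  
>  s0   s0  s1 
   s1   s0  s2 
   s2   s3  s2 
   s3   s4  s5 
 * s4   s4  s5 
 * s5   s3  s2 
(> = start, * = accepting)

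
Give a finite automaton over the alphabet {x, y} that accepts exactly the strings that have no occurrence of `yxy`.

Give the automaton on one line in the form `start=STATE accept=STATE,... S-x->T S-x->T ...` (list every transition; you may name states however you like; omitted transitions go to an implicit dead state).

start=S0 accept=S0,S1,S2 S0-x->S0 S0-y->S1 S1-x->S2 S1-y->S1 S2-x->S0 S2-y->S3 S3-x->S3 S3-y->S3

This is the complement of 'contains `yxy`'. Use the same substring-matching states — S0 through S3 holding how much of `yxy` has just been matched — but flip the accepting set: everything except the trap S3 accepts.
A 4-state machine:
        x   y  
>* S0   S0  S1 
 * S1   S2  S1 
 * S2   S0  S3 
   S3   S3  S3 
(> = start, * = accepting)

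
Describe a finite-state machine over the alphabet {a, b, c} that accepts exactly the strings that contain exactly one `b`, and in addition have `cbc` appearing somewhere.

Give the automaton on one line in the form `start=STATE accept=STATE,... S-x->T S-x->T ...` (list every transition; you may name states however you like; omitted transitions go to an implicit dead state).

start=q0 accept=q4 q0-a->q0 q0-b->q1 q0-c->q2 q1-a->q1 q1-b->q1 q1-c->q1 q2-a->q0 q2-b->q3 q2-c->q2 q3-a->q1 q3-b->q1 q3-c->q4 q4-a->q4 q4-b->q1 q4-c->q4

Handle the two conditions separately and then intersect. The first has 3 states tracking the count of `b`s, saturating at 2; the second has 4 states tracking whether and how much of `cbc` has been seen. A product state is a pair (one from each), accepting exactly when both do. After merging equivalent states the machine shrinks.
A 5-state machine:
        a   b   c  
>  q0   q0  q1  q2 
   q1   q1  q1  q1 
   q2   q0  q3  q2 
   q3   q1  q1  q4 
 * q4   q4  q1  q4 
(> = start, * = accepting)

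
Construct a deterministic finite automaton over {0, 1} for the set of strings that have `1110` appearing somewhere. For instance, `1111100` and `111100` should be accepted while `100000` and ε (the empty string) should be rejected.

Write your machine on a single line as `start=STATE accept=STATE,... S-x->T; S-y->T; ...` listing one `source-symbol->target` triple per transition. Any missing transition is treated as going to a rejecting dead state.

start=q0; accept=q4; q0-0->q0; q0-1->q1; q1-0->q0; q1-1->q2; q2-0->q0; q2-1->q3; q3-0->q4; q3-1->q3; q4-0->q4; q4-1->q4

Track how much of `1110` has been matched so far: state q0 is no progress, q4 is the absorbing accept state reached once `1110` has occurred. Intermediate states record partial matches; on a mismatch, fall back to the longest reusable overlap.
5 states suffice.
        0   1  
>  q0   q0  q1 
   q1   q0  q2 
   q2   q0  q3 
   q3   q4  q3 
 * q4   q4  q4 
(> = start, * = accepting)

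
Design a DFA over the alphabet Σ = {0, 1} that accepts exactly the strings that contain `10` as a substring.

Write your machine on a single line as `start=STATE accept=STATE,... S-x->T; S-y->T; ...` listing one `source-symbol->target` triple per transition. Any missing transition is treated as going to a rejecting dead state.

start=A; accept=C; A-0->A; A-1->B; B-0->C; B-1->B; C-0->C; C-1->C

States A..B record the length of the longest prefix of `10` that matches the current input suffix. Reaching C means `10` has been seen, and we stay there forever. Accept from C.
3 states suffice.
       0  1 
>  A   A  B 
   B   C  B 
 * C   C  C 
(> = start, * = accepting)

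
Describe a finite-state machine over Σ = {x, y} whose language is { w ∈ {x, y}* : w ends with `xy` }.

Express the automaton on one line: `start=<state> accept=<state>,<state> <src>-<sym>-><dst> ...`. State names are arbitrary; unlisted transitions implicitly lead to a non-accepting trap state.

Let each state record the length of the longest suffix of the input read so far that is also a prefix of `xy`. q1 means the last symbol is `x`; q2 means the last 2 symbols are `xy`. Accept only at q2, where the string currently ends in `xy`.
A 3-state machine:
        x   y  
>  q0   q1  q0 
   q1   q1  q2 
 * q2   q1  q0 
(> = start, * = accepting)

start=q0 accept=q2 q0-x->q1 q0-y->q0 q1-x->q1 q1-y->q2 q2-x->q1 q2-y->q0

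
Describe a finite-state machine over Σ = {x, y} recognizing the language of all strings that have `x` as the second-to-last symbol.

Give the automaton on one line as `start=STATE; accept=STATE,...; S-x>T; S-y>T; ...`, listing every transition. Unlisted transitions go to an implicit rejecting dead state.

start=S0; accept=S3,S4; S0-x>S1; S0-y>S2; S1-x>S3; S1-y>S4; S2-x>S5; S2-y>S6; S3-x>S3; S3-y>S4; S4-x>S5; S4-y>S6; S5-x>S3; S5-y>S4; S6-x>S5; S6-y>S6

A DFA must remember the last 2 symbols (since which symbol is second-to-last isn't known until the input ends). Use one state per possible window of the last ≤2 symbols; accept from those whose window starts with `x`.
With 7 states:
        x   y  
>  S0   S1  S2 
   S1   S3  S4 
   S2   S5  S6 
 * S3   S3  S4 
 * S4   S5  S6 
   S5   S3  S4 
   S6   S5  S6 
(> = start, * = accepting)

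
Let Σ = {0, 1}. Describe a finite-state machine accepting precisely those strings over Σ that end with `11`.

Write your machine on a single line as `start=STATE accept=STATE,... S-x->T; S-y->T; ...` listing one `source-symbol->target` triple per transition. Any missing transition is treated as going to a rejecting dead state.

start=A; accept=C; A-0->A; A-1->B; B-0->A; B-1->C; C-0->A; C-1->C

Remember how much of `11` the current input suffix matches. State A means no match yet; B means the last symbol is `1`; C means the last 2 symbols are `11`. Only C accepts. On a mismatch, fall back to the longest proper suffix that is still a prefix of `11`.
With 3 states:
       0  1 
>  A   A  B 
   B   A  C 
 * C   A  C 
(> = start, * = accepting)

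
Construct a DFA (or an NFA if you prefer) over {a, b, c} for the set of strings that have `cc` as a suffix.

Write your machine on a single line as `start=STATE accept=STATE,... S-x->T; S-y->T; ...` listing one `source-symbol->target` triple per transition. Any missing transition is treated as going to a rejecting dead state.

Let each state record the length of the longest suffix of the input read so far that is also a prefix of `cc`. s1 means the last symbol is `c`; s2 means the last 2 symbols are `cc`. Accept only at s2, where the string currently ends in `cc`.
With 3 states:
        a   b   c  
>  s0   s0  s0  s1 
   s1   s0  s0  s2 
 * s2   s0  s0  s2 
(> = start, * = accepting)

start=s0; accept=s2; s0-a->s0; s0-b->s0; s0-c->s1; s1-a->s0; s1-b->s0; s1-c->s2; s2-a->s0; s2-b->s0; s2-c->s2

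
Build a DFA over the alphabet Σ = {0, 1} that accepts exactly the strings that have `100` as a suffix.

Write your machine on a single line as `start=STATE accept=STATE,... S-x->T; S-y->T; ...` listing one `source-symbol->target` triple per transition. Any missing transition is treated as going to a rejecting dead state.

Let each state record the length of the longest suffix of the input read so far that is also a prefix of `100`. S1 means the last symbol is `1`; S2 means the last 2 symbols are `10`; S3 means the last 3 symbols are `100`. Accept only at S3, where the string currently ends in `100`.
4 states suffice.
        0   1  
>  S0   S0  S1 
   S1   S2  S1 
   S2   S3  S1 
 * S3   S0  S1 
(> = start, * = accepting)

start=S0; accept=S3; S0-0->S0; S0-1->S1; S1-0->S2; S1-1->S1; S2-0->S3; S2-1->S1; S3-0->S0; S3-1->S1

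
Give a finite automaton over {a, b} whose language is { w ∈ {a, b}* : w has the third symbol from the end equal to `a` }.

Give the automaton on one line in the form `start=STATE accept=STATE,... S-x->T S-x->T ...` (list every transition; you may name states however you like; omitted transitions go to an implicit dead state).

A DFA must remember the last 3 symbols (since which symbol is third-to-last isn't known until the input ends). Use one state per possible window of the last ≤3 symbols; accept from those whose window starts with `a`.
A 15-state machine:
          a    b  
>  s0     s1   s2 
   s1     s3   s4 
   s2     s5   s6 
   s3     s7   s8 
   s4     s9  s10 
   s5    s11  s12 
   s6    s13  s14 
 * s7     s7   s8 
 * s8     s9  s10 
 * s9    s11  s12 
 * s10   s13  s14 
   s11    s7   s8 
   s12    s9  s10 
   s13   s11  s12 
   s14   s13  s14 
(> = start, * = accepting)

start=s0 accept=s7,s8,s9,s10 s0-a->s1 s0-b->s2 s1-a->s3 s1-b->s4 s2-a->s5 s2-b->s6 s3-a->s7 s3-b->s8 s4-a->s9 s4-b->s10 s5-a->s11 s5-b->s12 s6-a->s13 s6-b->s14 s7-a->s7 s7-b->s8 s8-a->s9 s8-b->s10 s9-a->s11 s9-b->s12 s10-a->s13 s10-b->s14 s11-a->s7 s11-b->s8 s12-a->s9 s12-b->s10 s13-a->s11 s13-b->s12 s14-a->s13 s14-b->s14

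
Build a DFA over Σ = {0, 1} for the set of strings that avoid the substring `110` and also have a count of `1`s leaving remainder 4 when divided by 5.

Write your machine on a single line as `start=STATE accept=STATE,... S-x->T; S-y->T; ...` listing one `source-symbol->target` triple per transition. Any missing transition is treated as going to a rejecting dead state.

start=s0; accept=s9,s16,s18; s0-0->s0; s0-1->s1; s1-0->s2; s1-1->s3; s2-0->s2; s2-1->s4; s3-0->s5; s3-1->s6; s4-0->s7; s4-1->s6; s5-0->s5; s5-1->s8; s6-0->s8; s6-1->s9; s7-0->s7; s7-1->s10; s8-0->s8; s8-1->s11; s9-0->s11; s9-1->s12; s10-0->s13; s10-1->s9; s11-0->s11; s11-1->s14; s12-0->s14; s12-1->s15; s13-0->s13; s13-1->s16; s14-0->s14; s14-1->s17; s15-0->s17; s15-1->s3; s16-0->s18; s16-1->s12; s17-0->s17; s17-1->s5; s18-0->s18; s18-1->s19; s19-0->s0; s19-1->s15

Run two small machines in parallel and take their product. The first has 4 states tracking partial matches of the forbidden pattern `110`; the second has 5 states tracking the count of `1`s modulo 5. A product state is a pair (one from each), accepting exactly when both do.
          0    1  
>  s0     s0   s1 
   s1     s2   s3 
   s2     s2   s4 
   s3     s5   s6 
   s4     s7   s6 
   s5     s5   s8 
   s6     s8   s9 
   s7     s7  s10 
   s8     s8  s11 
 * s9    s11  s12 
   s10   s13   s9 
   s11   s11  s14 
   s12   s14  s15 
   s13   s13  s16 
   s14   s14  s17 
   s15   s17   s3 
 * s16   s18  s12 
   s17   s17   s5 
 * s18   s18  s19 
   s19    s0  s15 
(> = start, * = accepting)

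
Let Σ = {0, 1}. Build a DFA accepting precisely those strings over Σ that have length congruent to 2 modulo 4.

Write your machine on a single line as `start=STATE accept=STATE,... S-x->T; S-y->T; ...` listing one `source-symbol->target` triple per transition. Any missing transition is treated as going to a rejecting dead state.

Count input length modulo 4: every symbol advances one step around the cycle s0 → s1 → s2 → s3 → s0. Accept at s2.
With 4 states:
        0   1  
>  s0   s1  s1 
   s1   s2  s2 
 * s2   s3  s3 
   s3   s0  s0 
(> = start, * = accepting)

start=s0; accept=s2; s0-0->s1; s0-1->s1; s1-0->s2; s1-1->s2; s2-0->s3; s2-1->s3; s3-0->s0; s3-1->s0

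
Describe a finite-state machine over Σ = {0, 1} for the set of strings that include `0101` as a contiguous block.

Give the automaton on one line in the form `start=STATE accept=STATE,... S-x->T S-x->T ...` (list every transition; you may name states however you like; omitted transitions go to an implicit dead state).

Track how much of `0101` has been matched so far: state s0 is no progress, s4 is the absorbing accept state reached once `0101` has occurred. Intermediate states record partial matches; on a mismatch, fall back to the longest reusable overlap.
With 5 states:
        0   1  
>  s0   s1  s0 
   s1   s1  s2 
   s2   s3  s0 
   s3   s1  s4 
 * s4   s4  s4 
(> = start, * = accepting)

start=s0 accept=s4 s0-0->s1 s0-1->s0 s1-0->s1 s1-1->s2 s2-0->s3 s2-1->s0 s3-0->s1 s3-1->s4 s4-0->s4 s4-1->s4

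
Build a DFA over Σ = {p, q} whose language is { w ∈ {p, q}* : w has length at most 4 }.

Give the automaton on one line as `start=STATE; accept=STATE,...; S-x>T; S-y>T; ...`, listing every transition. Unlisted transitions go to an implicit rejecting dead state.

start=S0; accept=S0,S1,S2,S3,S4; S0-p>S1; S0-q>S1; S1-p>S2; S1-q>S2; S2-p>S3; S2-q>S3; S3-p>S4; S3-q>S4; S4-p>S5; S4-q>S5; S5-p>S5; S5-q>S5

We only need to distinguish lengths 0, 1, …, 4, and '>4'. Chain S0 → S1 → S2 → S3 → S4 → S5 on every symbol, with S5 looping. Accepting states: {S0, S1, S2, S3, S4}.
A 6-state machine:
        p   q  
>* S0   S1  S1 
 * S1   S2  S2 
 * S2   S3  S3 
 * S3   S4  S4 
 * S4   S5  S5 
   S5   S5  S5 
(> = start, * = accepting)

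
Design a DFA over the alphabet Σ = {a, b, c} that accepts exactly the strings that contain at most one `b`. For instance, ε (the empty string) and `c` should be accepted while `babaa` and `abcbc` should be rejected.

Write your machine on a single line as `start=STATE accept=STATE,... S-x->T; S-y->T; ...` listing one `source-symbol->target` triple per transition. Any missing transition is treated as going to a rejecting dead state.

Count `b`s, saturating at 2: state S0 means no `b` yet, S1 means one `b` seen, S2 means more than one. Each `b` increments (capped at S2); other symbols loop. Accept from {S0, S1}.
        a   b   c  
>* S0   S0  S1  S0 
 * S1   S1  S2  S1 
   S2   S2  S2  S2 
(> = start, * = accepting)

start=S0; accept=S0,S1; S0-a->S0; S0-b->S1; S0-c->S0; S1-a->S1; S1-b->S2; S1-c->S1; S2-a->S2; S2-b->S2; S2-c->S2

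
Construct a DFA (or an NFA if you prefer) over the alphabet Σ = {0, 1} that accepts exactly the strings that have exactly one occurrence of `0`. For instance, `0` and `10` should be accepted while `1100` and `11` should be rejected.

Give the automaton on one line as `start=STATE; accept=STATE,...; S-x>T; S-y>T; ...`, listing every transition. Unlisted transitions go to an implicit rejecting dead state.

start=S0; accept=S1; S0-0>S1; S0-1>S0; S1-0>S2; S1-1>S1; S2-0>S2; S2-1>S2

Only the number of `0`s matters, and only up to 2. Make a chain S0 → S1 → S2 advanced by each `0` (with S2 absorbing); every other symbol self-loops. The accepting set is {S1}.
        0   1  
>  S0   S1  S0 
 * S1   S2  S1 
   S2   S2  S2 
(> = start, * = accepting)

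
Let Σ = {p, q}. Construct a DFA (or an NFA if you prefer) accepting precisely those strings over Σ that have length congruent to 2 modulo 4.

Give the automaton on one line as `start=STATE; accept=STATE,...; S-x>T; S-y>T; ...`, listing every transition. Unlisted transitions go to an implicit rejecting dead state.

Only the length mod 4 matters, so use a 4-cycle: from any state, every input symbol moves to the next state, wrapping s3 back to s0. Mark s2 accepting.
A 4-state machine:
        p   q  
>  s0   s1  s1 
   s1   s2  s2 
 * s2   s3  s3 
   s3   s0  s0 
(> = start, * = accepting)

start=s0; accept=s2; s0-p>s1; s0-q>s1; s1-p>s2; s1-q>s2; s2-p>s3; s2-q>s3; s3-p>s0; s3-q>s0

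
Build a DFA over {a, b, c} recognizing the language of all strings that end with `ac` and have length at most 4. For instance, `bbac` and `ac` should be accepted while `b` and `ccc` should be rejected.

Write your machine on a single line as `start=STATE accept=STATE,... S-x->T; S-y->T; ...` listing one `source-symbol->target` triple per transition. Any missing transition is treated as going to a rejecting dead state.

Build one automaton per condition and run them in lockstep. The first has 3 states tracking how much of the suffix `ac` has currently been matched; the second has 6 states tracking the input length, saturating at 5. A product state is a pair (one from each), accepting exactly when both do.
A 15-state machine:
          a    b    c  
>  q0     q1   q2   q2 
   q1     q3   q4   q5 
   q2     q3   q4   q4 
   q3     q6   q7   q8 
   q4     q6   q7   q7 
 * q5     q6   q7   q7 
   q6     q9  q10  q11 
   q7     q9  q10  q10 
 * q8     q9  q10  q10 
   q9    q12  q13  q14 
   q10   q12  q13  q13 
 * q11   q12  q13  q13 
   q12   q12  q13  q14 
   q13   q12  q13  q13 
   q14   q12  q13  q13 
(> = start, * = accepting)

start=q0; accept=q5,q8,q11; q0-a->q1; q0-b->q2; q0-c->q2; q1-a->q3; q1-b->q4; q1-c->q5; q2-a->q3; q2-b->q4; q2-c->q4; q3-a->q6; q3-b->q7; q3-c->q8; q4-a->q6; q4-b->q7; q4-c->q7; q5-a->q6; q5-b->q7; q5-c->q7; q6-a->q9; q6-b->q10; q6-c->q11; q7-a->q9; q7-b->q10; q7-c->q10; q8-a->q9; q8-b->q10; q8-c->q10; q9-a->q12; q9-b->q13; q9-c->q14; q10-a->q12; q10-b->q13; q10-c->q13; q11-a->q12; q11-b->q13; q11-c->q13; q12-a->q12; q12-b->q13; q12-c->q14; q13-a->q12; q13-b->q13; q13-c->q13; q14-a->q12; q14-b->q13; q14-c->q13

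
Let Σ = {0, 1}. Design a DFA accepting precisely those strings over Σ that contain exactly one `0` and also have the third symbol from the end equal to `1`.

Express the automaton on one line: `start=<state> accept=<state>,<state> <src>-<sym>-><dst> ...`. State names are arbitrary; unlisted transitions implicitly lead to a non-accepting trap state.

Run two small machines in parallel and take their product. The first has 3 states tracking the count of `0`s, saturating at 2; the second has 15 states tracking the last 3 symbols read. A product state is a pair (one from each), accepting exactly when both do. Equivalent product states are then merged.
An 11-state machine:
          0    1  
>  S0     S1   S2 
   S1     S3   S4 
   S2     S5   S6 
   S3     S3   S3 
   S4     S3   S7 
   S5     S3   S8 
   S6     S9   S6 
   S7     S3  S10 
 * S8     S3   S7 
 * S9     S3   S8 
 * S10    S3  S10 
(> = start, * = accepting)

start=S0 accept=S8,S9,S10 S0-0->S1 S0-1->S2 S1-0->S3 S1-1->S4 S2-0->S5 S2-1->S6 S3-0->S3 S3-1->S3 S4-0->S3 S4-1->S7 S5-0->S3 S5-1->S8 S6-0->S9 S6-1->S6 S7-0->S3 S7-1->S10 S8-0->S3 S8-1->S7 S9-0->S3 S9-1->S8 S10-0->S3 S10-1->S10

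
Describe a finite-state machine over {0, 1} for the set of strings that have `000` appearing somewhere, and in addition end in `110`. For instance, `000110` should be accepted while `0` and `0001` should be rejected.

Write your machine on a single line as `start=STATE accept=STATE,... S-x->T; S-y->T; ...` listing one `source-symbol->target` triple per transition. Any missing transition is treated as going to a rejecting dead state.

Handle the two conditions separately and then intersect. One (4 states) tracks whether and how much of `000` has been seen; the other (4 states) tracks how much of the suffix `110` has currently been matched. Each combined state is a pair, one component from each; accept when both components accept. After merging equivalent states the machine shrinks.
With 7 states:
        0   1  
>  S0   S1  S0 
   S1   S2  S0 
   S2   S3  S0 
   S3   S3  S4 
   S4   S3  S5 
   S5   S6  S5 
 * S6   S3  S4 
(> = start, * = accepting)

start=S0; accept=S6; S0-0->S1; S0-1->S0; S1-0->S2; S1-1->S0; S2-0->S3; S2-1->S0; S3-0->S3; S3-1->S4; S4-0->S3; S4-1->S5; S5-0->S6; S5-1->S5; S6-0->S3; S6-1->S4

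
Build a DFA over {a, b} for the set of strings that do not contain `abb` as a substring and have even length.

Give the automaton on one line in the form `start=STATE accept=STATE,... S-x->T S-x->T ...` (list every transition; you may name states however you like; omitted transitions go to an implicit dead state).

Run two small machines in parallel and take their product. The first has 4 states tracking partial matches of the forbidden pattern `abb`; the second has 2 states tracking the input length modulo 2. A product state is a pair (one from each), accepting exactly when both do.
With 8 states:
        a   b  
>* S0   S1  S2 
   S1   S3  S4 
   S2   S3  S0 
 * S3   S1  S5 
 * S4   S1  S6 
   S5   S3  S7 
   S6   S7  S7 
   S7   S6  S6 
(> = start, * = accepting)

start=S0 accept=S0,S3,S4 S0-a->S1 S0-b->S2 S1-a->S3 S1-b->S4 S2-a->S3 S2-b->S0 S3-a->S1 S3-b->S5 S4-a->S1 S4-b->S6 S5-a->S3 S5-b->S7 S6-a->S7 S6-b->S7 S7-a->S6 S7-b->S6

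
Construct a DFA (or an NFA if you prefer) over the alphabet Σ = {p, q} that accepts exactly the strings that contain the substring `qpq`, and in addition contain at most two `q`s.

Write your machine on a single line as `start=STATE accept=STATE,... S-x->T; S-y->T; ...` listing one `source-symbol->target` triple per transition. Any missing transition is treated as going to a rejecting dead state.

Handle the two conditions separately and then intersect. One (4 states) tracks whether and how much of `qpq` has been seen; the other (4 states) tracks the count of `q`s, saturating at 3. Each combined state is a pair, one component from each; accept when both components accept. After merging equivalent states the machine shrinks.
       p  q 
>  A   A  B 
   B   C  D 
   C   D  E 
   D   D  D 
 * E   E  D 
(> = start, * = accepting)

start=A; accept=E; A-p->A; A-q->B; B-p->C; B-q->D; C-p->D; C-q->E; D-p->D; D-q->D; E-p->E; E-q->D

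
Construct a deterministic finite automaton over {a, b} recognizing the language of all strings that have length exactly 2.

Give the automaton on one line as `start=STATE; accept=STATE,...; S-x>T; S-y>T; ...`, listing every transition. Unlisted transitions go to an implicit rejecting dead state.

start=S0; accept=S2; S0-a>S1; S0-b>S1; S1-a>S2; S1-b>S2; S2-a>S3; S2-b>S3; S3-a>S3; S3-b>S3

We only need to distinguish lengths 0, 1, …, 2, and '>2'. Chain S0 → S1 → S2 → S3 on every symbol, with S3 looping. Accepting states: {S2}.
        a   b  
>  S0   S1  S1 
   S1   S2  S2 
 * S2   S3  S3 
   S3   S3  S3 
(> = start, * = accepting)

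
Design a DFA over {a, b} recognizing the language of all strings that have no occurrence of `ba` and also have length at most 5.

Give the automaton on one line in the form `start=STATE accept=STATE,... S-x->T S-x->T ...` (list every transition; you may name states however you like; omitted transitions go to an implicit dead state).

Handle the two conditions separately and then intersect. One (3 states) tracks partial matches of the forbidden pattern `ba`; the other (7 states) tracks the input length, saturating at 6. Each combined state is a pair, one component from each; accept when both components accept. After merging equivalent states the machine shrinks.
With 11 states:
          a    b  
>* q0     q1   q2 
 * q1     q3   q4 
 * q2     q5   q4 
 * q3     q6   q7 
 * q4     q5   q7 
   q5     q5   q5 
 * q6     q8   q9 
 * q7     q5   q9 
 * q8    q10  q10 
 * q9     q5  q10 
 * q10    q5   q5 
(> = start, * = accepting)

start=q0 accept=q0,q1,q2,q3,q4,q6,q7,q8,q9,q10 q0-a->q1 q0-b->q2 q1-a->q3 q1-b->q4 q2-a->q5 q2-b->q4 q3-a->q6 q3-b->q7 q4-a->q5 q4-b->q7 q5-a->q5 q5-b->q5 q6-a->q8 q6-b->q9 q7-a->q5 q7-b->q9 q8-a->q10 q8-b->q10 q9-a->q5 q9-b->q10 q10-a->q5 q10-b->q5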